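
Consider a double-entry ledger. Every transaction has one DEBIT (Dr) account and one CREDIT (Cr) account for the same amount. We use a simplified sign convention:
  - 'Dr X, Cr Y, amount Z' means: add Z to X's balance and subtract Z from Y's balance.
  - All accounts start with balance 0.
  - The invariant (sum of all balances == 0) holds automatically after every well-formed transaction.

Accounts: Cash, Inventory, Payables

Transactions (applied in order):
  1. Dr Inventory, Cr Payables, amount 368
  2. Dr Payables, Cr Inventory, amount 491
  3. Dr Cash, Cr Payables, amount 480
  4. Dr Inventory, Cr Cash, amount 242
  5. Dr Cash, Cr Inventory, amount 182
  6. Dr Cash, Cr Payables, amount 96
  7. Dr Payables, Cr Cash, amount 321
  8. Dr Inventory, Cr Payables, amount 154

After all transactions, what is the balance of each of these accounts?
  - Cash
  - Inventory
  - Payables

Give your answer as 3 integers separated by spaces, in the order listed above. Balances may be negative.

Answer: 195 91 -286

Derivation:
After txn 1 (Dr Inventory, Cr Payables, amount 368): Inventory=368 Payables=-368
After txn 2 (Dr Payables, Cr Inventory, amount 491): Inventory=-123 Payables=123
After txn 3 (Dr Cash, Cr Payables, amount 480): Cash=480 Inventory=-123 Payables=-357
After txn 4 (Dr Inventory, Cr Cash, amount 242): Cash=238 Inventory=119 Payables=-357
After txn 5 (Dr Cash, Cr Inventory, amount 182): Cash=420 Inventory=-63 Payables=-357
After txn 6 (Dr Cash, Cr Payables, amount 96): Cash=516 Inventory=-63 Payables=-453
After txn 7 (Dr Payables, Cr Cash, amount 321): Cash=195 Inventory=-63 Payables=-132
After txn 8 (Dr Inventory, Cr Payables, amount 154): Cash=195 Inventory=91 Payables=-286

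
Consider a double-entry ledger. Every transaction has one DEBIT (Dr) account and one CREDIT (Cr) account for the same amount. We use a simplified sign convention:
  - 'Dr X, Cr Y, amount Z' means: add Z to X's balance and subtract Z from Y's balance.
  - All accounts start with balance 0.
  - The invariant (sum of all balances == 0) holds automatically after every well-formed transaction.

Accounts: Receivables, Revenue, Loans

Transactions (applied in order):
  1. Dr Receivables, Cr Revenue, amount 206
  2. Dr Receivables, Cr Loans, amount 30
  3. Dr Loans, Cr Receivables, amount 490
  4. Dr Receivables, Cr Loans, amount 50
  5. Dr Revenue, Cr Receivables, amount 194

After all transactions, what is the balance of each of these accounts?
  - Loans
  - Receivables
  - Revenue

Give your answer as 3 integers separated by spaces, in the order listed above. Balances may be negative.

After txn 1 (Dr Receivables, Cr Revenue, amount 206): Receivables=206 Revenue=-206
After txn 2 (Dr Receivables, Cr Loans, amount 30): Loans=-30 Receivables=236 Revenue=-206
After txn 3 (Dr Loans, Cr Receivables, amount 490): Loans=460 Receivables=-254 Revenue=-206
After txn 4 (Dr Receivables, Cr Loans, amount 50): Loans=410 Receivables=-204 Revenue=-206
After txn 5 (Dr Revenue, Cr Receivables, amount 194): Loans=410 Receivables=-398 Revenue=-12

Answer: 410 -398 -12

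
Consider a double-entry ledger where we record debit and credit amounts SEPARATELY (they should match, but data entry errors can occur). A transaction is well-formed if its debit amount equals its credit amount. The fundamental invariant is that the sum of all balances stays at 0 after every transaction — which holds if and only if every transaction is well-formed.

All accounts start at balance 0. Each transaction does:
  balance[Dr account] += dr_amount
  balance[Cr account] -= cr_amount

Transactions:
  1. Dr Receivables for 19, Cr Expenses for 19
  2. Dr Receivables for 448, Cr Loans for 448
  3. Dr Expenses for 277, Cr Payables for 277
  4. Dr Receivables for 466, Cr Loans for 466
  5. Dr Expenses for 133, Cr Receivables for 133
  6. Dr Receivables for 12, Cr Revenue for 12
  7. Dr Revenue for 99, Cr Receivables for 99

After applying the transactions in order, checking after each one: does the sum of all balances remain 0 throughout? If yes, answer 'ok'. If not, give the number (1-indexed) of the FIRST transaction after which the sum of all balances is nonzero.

After txn 1: dr=19 cr=19 sum_balances=0
After txn 2: dr=448 cr=448 sum_balances=0
After txn 3: dr=277 cr=277 sum_balances=0
After txn 4: dr=466 cr=466 sum_balances=0
After txn 5: dr=133 cr=133 sum_balances=0
After txn 6: dr=12 cr=12 sum_balances=0
After txn 7: dr=99 cr=99 sum_balances=0

Answer: ok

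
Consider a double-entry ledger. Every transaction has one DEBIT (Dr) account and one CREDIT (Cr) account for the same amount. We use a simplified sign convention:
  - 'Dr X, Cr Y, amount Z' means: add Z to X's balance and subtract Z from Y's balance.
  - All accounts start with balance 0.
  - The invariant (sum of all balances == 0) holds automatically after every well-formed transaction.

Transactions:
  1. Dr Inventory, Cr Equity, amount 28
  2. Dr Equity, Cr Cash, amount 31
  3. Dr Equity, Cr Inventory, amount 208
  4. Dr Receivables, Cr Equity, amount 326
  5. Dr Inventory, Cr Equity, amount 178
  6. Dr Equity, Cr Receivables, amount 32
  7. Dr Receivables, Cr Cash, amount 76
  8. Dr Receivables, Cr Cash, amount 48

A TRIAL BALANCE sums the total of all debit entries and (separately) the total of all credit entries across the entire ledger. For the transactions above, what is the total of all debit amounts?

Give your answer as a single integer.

Answer: 927

Derivation:
Txn 1: debit+=28
Txn 2: debit+=31
Txn 3: debit+=208
Txn 4: debit+=326
Txn 5: debit+=178
Txn 6: debit+=32
Txn 7: debit+=76
Txn 8: debit+=48
Total debits = 927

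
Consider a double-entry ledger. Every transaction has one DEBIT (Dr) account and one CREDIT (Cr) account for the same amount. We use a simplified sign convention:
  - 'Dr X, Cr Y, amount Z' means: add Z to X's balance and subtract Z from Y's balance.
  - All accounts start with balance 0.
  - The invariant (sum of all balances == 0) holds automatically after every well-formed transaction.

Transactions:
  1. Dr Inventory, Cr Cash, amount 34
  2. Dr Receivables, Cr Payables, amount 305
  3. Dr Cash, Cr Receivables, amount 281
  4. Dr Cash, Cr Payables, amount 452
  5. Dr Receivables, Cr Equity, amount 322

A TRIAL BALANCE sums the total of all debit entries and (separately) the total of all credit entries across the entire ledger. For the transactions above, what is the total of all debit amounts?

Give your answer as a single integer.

Answer: 1394

Derivation:
Txn 1: debit+=34
Txn 2: debit+=305
Txn 3: debit+=281
Txn 4: debit+=452
Txn 5: debit+=322
Total debits = 1394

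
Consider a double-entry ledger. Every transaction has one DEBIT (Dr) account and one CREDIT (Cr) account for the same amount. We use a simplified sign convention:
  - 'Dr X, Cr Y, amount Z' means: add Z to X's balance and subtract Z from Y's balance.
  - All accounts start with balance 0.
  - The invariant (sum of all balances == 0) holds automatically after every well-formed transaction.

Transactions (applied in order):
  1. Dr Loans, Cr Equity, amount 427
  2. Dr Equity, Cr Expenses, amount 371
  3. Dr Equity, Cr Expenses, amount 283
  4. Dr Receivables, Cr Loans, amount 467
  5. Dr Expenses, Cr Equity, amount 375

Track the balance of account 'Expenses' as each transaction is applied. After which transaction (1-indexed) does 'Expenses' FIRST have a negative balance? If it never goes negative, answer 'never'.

Answer: 2

Derivation:
After txn 1: Expenses=0
After txn 2: Expenses=-371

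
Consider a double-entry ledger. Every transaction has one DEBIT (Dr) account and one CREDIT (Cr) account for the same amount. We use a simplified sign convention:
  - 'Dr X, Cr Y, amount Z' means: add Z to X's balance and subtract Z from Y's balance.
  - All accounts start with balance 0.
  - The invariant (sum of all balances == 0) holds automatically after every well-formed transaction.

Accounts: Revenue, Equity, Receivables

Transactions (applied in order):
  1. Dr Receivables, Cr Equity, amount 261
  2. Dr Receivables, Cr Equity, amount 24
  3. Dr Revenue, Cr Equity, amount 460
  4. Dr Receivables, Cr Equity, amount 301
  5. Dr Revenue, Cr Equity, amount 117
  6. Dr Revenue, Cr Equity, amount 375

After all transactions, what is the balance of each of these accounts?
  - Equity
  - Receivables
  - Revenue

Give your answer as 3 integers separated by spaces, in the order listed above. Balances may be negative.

Answer: -1538 586 952

Derivation:
After txn 1 (Dr Receivables, Cr Equity, amount 261): Equity=-261 Receivables=261
After txn 2 (Dr Receivables, Cr Equity, amount 24): Equity=-285 Receivables=285
After txn 3 (Dr Revenue, Cr Equity, amount 460): Equity=-745 Receivables=285 Revenue=460
After txn 4 (Dr Receivables, Cr Equity, amount 301): Equity=-1046 Receivables=586 Revenue=460
After txn 5 (Dr Revenue, Cr Equity, amount 117): Equity=-1163 Receivables=586 Revenue=577
After txn 6 (Dr Revenue, Cr Equity, amount 375): Equity=-1538 Receivables=586 Revenue=952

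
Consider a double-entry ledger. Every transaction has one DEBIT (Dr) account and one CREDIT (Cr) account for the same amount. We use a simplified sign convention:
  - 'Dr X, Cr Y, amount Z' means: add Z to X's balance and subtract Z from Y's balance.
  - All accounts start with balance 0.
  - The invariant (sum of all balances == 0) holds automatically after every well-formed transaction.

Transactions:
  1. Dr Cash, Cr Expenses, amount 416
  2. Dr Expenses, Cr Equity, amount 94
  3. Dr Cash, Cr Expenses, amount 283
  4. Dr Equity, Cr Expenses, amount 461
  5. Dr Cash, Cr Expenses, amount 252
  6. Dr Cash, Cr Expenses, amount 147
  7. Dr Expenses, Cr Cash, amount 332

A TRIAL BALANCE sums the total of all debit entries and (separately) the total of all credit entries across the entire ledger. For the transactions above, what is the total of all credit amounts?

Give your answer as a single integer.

Txn 1: credit+=416
Txn 2: credit+=94
Txn 3: credit+=283
Txn 4: credit+=461
Txn 5: credit+=252
Txn 6: credit+=147
Txn 7: credit+=332
Total credits = 1985

Answer: 1985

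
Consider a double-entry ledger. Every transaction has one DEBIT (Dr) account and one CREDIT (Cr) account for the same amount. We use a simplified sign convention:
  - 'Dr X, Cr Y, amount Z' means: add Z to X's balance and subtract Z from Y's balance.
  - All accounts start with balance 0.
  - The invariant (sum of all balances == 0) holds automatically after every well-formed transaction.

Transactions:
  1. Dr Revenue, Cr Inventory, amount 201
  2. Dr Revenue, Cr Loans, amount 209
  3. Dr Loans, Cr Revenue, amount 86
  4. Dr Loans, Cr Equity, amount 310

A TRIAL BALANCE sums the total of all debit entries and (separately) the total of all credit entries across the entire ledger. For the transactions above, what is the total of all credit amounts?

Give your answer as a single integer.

Txn 1: credit+=201
Txn 2: credit+=209
Txn 3: credit+=86
Txn 4: credit+=310
Total credits = 806

Answer: 806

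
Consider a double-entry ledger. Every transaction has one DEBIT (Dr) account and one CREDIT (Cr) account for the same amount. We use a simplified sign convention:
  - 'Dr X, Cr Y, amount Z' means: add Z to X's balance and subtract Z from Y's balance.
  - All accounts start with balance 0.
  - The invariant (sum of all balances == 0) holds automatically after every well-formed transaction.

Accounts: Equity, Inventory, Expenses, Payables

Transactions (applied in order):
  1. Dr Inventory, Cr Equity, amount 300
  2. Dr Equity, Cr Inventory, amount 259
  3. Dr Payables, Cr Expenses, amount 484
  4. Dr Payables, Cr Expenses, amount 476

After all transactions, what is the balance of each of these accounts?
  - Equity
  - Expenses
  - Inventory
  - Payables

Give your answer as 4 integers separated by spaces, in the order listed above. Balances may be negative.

After txn 1 (Dr Inventory, Cr Equity, amount 300): Equity=-300 Inventory=300
After txn 2 (Dr Equity, Cr Inventory, amount 259): Equity=-41 Inventory=41
After txn 3 (Dr Payables, Cr Expenses, amount 484): Equity=-41 Expenses=-484 Inventory=41 Payables=484
After txn 4 (Dr Payables, Cr Expenses, amount 476): Equity=-41 Expenses=-960 Inventory=41 Payables=960

Answer: -41 -960 41 960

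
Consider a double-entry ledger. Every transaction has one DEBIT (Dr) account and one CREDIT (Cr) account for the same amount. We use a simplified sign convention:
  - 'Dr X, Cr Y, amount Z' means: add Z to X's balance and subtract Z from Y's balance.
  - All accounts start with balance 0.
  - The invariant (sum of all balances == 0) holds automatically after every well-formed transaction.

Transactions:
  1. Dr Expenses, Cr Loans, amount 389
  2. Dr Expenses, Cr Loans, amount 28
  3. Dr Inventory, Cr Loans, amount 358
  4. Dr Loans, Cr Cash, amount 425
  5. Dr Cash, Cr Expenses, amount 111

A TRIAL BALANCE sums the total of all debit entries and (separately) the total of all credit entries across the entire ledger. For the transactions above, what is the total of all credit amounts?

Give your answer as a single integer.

Answer: 1311

Derivation:
Txn 1: credit+=389
Txn 2: credit+=28
Txn 3: credit+=358
Txn 4: credit+=425
Txn 5: credit+=111
Total credits = 1311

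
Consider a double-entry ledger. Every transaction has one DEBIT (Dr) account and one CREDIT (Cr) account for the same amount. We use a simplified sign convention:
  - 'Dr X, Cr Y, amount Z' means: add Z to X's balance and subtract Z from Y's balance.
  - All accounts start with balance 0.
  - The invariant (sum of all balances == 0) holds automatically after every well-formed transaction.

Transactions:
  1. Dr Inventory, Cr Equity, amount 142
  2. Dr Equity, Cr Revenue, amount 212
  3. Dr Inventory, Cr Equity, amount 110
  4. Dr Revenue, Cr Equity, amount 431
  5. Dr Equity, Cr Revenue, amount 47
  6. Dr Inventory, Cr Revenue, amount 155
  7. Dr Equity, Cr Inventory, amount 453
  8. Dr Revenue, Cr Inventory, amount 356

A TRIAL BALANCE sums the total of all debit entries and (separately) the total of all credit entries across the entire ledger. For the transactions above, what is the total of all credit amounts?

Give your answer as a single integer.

Answer: 1906

Derivation:
Txn 1: credit+=142
Txn 2: credit+=212
Txn 3: credit+=110
Txn 4: credit+=431
Txn 5: credit+=47
Txn 6: credit+=155
Txn 7: credit+=453
Txn 8: credit+=356
Total credits = 1906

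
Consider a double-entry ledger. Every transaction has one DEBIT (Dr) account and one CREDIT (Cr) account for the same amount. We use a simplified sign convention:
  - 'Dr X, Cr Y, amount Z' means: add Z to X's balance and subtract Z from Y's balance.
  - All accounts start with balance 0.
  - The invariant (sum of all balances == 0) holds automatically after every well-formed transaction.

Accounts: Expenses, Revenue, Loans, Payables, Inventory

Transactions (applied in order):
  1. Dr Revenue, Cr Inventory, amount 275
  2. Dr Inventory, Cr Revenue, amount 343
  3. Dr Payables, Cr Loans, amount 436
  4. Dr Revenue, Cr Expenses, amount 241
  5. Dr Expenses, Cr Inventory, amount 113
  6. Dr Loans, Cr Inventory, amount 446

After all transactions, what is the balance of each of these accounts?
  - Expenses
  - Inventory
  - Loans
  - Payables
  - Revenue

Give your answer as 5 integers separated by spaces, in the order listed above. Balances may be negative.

Answer: -128 -491 10 436 173

Derivation:
After txn 1 (Dr Revenue, Cr Inventory, amount 275): Inventory=-275 Revenue=275
After txn 2 (Dr Inventory, Cr Revenue, amount 343): Inventory=68 Revenue=-68
After txn 3 (Dr Payables, Cr Loans, amount 436): Inventory=68 Loans=-436 Payables=436 Revenue=-68
After txn 4 (Dr Revenue, Cr Expenses, amount 241): Expenses=-241 Inventory=68 Loans=-436 Payables=436 Revenue=173
After txn 5 (Dr Expenses, Cr Inventory, amount 113): Expenses=-128 Inventory=-45 Loans=-436 Payables=436 Revenue=173
After txn 6 (Dr Loans, Cr Inventory, amount 446): Expenses=-128 Inventory=-491 Loans=10 Payables=436 Revenue=173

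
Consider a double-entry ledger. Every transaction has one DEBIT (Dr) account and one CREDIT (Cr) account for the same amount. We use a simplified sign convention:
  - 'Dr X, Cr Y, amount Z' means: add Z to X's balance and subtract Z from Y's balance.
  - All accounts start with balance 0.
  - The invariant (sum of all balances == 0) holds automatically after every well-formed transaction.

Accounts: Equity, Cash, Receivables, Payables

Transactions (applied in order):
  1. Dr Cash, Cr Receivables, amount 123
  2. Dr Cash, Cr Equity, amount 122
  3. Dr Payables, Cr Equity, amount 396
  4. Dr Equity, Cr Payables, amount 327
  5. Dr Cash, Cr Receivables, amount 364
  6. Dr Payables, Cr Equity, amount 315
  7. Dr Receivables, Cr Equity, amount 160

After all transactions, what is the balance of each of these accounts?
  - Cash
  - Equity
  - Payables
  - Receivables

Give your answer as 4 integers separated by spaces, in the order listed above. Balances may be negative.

Answer: 609 -666 384 -327

Derivation:
After txn 1 (Dr Cash, Cr Receivables, amount 123): Cash=123 Receivables=-123
After txn 2 (Dr Cash, Cr Equity, amount 122): Cash=245 Equity=-122 Receivables=-123
After txn 3 (Dr Payables, Cr Equity, amount 396): Cash=245 Equity=-518 Payables=396 Receivables=-123
After txn 4 (Dr Equity, Cr Payables, amount 327): Cash=245 Equity=-191 Payables=69 Receivables=-123
After txn 5 (Dr Cash, Cr Receivables, amount 364): Cash=609 Equity=-191 Payables=69 Receivables=-487
After txn 6 (Dr Payables, Cr Equity, amount 315): Cash=609 Equity=-506 Payables=384 Receivables=-487
After txn 7 (Dr Receivables, Cr Equity, amount 160): Cash=609 Equity=-666 Payables=384 Receivables=-327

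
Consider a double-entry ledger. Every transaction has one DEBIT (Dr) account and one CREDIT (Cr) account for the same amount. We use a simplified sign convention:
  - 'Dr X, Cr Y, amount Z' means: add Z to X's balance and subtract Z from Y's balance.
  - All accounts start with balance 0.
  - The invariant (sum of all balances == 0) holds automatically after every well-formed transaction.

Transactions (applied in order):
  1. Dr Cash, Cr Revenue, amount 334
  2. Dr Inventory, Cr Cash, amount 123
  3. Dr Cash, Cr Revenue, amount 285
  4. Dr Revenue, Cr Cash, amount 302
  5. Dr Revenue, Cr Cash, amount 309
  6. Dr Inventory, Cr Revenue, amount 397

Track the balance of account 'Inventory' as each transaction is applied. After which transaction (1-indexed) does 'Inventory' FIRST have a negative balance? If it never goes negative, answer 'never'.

After txn 1: Inventory=0
After txn 2: Inventory=123
After txn 3: Inventory=123
After txn 4: Inventory=123
After txn 5: Inventory=123
After txn 6: Inventory=520

Answer: never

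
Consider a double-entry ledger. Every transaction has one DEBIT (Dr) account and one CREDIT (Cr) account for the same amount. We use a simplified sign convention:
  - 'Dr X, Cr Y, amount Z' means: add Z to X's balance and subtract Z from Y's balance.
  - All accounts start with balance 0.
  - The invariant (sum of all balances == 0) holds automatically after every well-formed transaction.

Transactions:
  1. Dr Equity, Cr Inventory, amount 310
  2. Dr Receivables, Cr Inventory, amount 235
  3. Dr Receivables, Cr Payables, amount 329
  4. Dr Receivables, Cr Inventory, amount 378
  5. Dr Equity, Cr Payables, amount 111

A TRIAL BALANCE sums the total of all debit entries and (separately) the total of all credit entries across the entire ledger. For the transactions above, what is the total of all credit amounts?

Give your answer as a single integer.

Answer: 1363

Derivation:
Txn 1: credit+=310
Txn 2: credit+=235
Txn 3: credit+=329
Txn 4: credit+=378
Txn 5: credit+=111
Total credits = 1363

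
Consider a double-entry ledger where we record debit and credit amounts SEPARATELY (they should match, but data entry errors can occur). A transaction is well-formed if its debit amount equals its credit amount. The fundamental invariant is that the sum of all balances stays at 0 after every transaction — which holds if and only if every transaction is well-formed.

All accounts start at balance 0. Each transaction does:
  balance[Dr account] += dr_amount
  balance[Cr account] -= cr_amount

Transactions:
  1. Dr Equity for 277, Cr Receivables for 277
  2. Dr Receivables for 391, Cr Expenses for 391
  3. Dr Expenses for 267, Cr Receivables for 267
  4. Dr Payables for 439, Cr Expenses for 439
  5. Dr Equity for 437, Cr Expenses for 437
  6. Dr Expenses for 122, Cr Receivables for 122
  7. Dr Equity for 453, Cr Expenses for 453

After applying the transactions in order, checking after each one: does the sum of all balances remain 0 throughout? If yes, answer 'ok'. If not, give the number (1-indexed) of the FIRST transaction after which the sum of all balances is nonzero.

Answer: ok

Derivation:
After txn 1: dr=277 cr=277 sum_balances=0
After txn 2: dr=391 cr=391 sum_balances=0
After txn 3: dr=267 cr=267 sum_balances=0
After txn 4: dr=439 cr=439 sum_balances=0
After txn 5: dr=437 cr=437 sum_balances=0
After txn 6: dr=122 cr=122 sum_balances=0
After txn 7: dr=453 cr=453 sum_balances=0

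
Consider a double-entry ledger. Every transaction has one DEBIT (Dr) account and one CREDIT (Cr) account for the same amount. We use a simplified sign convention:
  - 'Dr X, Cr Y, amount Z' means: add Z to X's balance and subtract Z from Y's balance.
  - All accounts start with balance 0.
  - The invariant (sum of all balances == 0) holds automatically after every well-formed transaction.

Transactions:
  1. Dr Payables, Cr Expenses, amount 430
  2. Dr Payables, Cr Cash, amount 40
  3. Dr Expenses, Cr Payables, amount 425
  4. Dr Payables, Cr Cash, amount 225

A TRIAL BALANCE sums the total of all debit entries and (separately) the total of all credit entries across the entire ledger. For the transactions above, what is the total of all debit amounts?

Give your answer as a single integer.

Answer: 1120

Derivation:
Txn 1: debit+=430
Txn 2: debit+=40
Txn 3: debit+=425
Txn 4: debit+=225
Total debits = 1120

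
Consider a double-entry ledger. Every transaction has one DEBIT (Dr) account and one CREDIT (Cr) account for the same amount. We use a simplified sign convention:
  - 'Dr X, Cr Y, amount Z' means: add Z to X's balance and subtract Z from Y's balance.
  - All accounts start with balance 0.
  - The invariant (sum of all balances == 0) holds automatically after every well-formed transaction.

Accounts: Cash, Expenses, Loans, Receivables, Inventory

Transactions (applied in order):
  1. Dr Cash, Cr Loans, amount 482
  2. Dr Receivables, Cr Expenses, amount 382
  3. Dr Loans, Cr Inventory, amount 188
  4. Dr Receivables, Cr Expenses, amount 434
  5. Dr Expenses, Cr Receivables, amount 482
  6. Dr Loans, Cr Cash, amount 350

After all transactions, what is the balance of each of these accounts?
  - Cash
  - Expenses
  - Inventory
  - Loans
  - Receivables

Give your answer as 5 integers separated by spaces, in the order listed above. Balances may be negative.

Answer: 132 -334 -188 56 334

Derivation:
After txn 1 (Dr Cash, Cr Loans, amount 482): Cash=482 Loans=-482
After txn 2 (Dr Receivables, Cr Expenses, amount 382): Cash=482 Expenses=-382 Loans=-482 Receivables=382
After txn 3 (Dr Loans, Cr Inventory, amount 188): Cash=482 Expenses=-382 Inventory=-188 Loans=-294 Receivables=382
After txn 4 (Dr Receivables, Cr Expenses, amount 434): Cash=482 Expenses=-816 Inventory=-188 Loans=-294 Receivables=816
After txn 5 (Dr Expenses, Cr Receivables, amount 482): Cash=482 Expenses=-334 Inventory=-188 Loans=-294 Receivables=334
After txn 6 (Dr Loans, Cr Cash, amount 350): Cash=132 Expenses=-334 Inventory=-188 Loans=56 Receivables=334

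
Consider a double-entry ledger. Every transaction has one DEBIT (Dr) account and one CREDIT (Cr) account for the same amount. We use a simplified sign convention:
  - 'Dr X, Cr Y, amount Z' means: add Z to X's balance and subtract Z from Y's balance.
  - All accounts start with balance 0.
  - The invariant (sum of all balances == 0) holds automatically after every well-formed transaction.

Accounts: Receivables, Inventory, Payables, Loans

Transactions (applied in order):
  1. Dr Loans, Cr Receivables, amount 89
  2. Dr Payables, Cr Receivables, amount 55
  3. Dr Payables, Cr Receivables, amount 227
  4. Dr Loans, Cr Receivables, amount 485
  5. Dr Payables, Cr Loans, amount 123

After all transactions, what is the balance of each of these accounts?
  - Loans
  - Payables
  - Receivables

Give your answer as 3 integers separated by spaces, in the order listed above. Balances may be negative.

Answer: 451 405 -856

Derivation:
After txn 1 (Dr Loans, Cr Receivables, amount 89): Loans=89 Receivables=-89
After txn 2 (Dr Payables, Cr Receivables, amount 55): Loans=89 Payables=55 Receivables=-144
After txn 3 (Dr Payables, Cr Receivables, amount 227): Loans=89 Payables=282 Receivables=-371
After txn 4 (Dr Loans, Cr Receivables, amount 485): Loans=574 Payables=282 Receivables=-856
After txn 5 (Dr Payables, Cr Loans, amount 123): Loans=451 Payables=405 Receivables=-856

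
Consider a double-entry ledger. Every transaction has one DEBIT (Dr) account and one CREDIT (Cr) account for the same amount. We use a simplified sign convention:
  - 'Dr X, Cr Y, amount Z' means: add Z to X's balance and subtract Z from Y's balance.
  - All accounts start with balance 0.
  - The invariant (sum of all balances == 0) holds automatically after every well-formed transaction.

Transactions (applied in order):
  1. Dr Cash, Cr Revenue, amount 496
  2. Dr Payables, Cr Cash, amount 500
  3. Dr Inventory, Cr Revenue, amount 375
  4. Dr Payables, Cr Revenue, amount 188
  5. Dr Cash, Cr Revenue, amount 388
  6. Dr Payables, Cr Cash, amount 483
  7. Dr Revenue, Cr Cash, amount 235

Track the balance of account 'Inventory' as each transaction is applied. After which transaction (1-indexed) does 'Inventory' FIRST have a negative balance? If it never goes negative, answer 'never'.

After txn 1: Inventory=0
After txn 2: Inventory=0
After txn 3: Inventory=375
After txn 4: Inventory=375
After txn 5: Inventory=375
After txn 6: Inventory=375
After txn 7: Inventory=375

Answer: never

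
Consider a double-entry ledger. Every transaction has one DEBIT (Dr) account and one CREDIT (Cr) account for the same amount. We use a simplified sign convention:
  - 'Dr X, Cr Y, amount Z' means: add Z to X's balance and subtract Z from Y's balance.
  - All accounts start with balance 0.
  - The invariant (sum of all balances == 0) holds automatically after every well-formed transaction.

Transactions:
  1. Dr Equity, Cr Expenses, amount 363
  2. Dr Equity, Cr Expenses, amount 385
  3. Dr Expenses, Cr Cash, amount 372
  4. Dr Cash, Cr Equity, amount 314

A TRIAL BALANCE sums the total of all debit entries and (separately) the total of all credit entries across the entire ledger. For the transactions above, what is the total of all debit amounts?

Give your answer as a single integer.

Answer: 1434

Derivation:
Txn 1: debit+=363
Txn 2: debit+=385
Txn 3: debit+=372
Txn 4: debit+=314
Total debits = 1434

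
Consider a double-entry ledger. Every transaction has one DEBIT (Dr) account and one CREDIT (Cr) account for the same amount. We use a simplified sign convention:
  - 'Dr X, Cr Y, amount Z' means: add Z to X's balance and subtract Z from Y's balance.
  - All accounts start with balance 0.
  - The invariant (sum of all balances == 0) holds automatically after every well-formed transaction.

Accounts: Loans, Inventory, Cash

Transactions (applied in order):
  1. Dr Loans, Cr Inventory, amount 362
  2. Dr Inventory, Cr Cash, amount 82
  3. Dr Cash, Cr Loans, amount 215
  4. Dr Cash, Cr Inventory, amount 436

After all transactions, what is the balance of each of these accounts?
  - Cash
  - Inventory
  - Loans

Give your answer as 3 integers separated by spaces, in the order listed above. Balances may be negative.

Answer: 569 -716 147

Derivation:
After txn 1 (Dr Loans, Cr Inventory, amount 362): Inventory=-362 Loans=362
After txn 2 (Dr Inventory, Cr Cash, amount 82): Cash=-82 Inventory=-280 Loans=362
After txn 3 (Dr Cash, Cr Loans, amount 215): Cash=133 Inventory=-280 Loans=147
After txn 4 (Dr Cash, Cr Inventory, amount 436): Cash=569 Inventory=-716 Loans=147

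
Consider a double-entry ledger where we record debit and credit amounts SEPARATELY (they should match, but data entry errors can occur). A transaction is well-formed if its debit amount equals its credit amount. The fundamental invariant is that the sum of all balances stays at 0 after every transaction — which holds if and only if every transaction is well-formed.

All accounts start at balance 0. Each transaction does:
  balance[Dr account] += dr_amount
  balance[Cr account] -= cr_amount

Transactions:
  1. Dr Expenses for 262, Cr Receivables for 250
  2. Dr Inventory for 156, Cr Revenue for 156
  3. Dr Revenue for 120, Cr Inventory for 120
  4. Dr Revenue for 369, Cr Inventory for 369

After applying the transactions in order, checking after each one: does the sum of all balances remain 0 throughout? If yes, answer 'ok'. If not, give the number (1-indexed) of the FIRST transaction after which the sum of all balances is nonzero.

Answer: 1

Derivation:
After txn 1: dr=262 cr=250 sum_balances=12
After txn 2: dr=156 cr=156 sum_balances=12
After txn 3: dr=120 cr=120 sum_balances=12
After txn 4: dr=369 cr=369 sum_balances=12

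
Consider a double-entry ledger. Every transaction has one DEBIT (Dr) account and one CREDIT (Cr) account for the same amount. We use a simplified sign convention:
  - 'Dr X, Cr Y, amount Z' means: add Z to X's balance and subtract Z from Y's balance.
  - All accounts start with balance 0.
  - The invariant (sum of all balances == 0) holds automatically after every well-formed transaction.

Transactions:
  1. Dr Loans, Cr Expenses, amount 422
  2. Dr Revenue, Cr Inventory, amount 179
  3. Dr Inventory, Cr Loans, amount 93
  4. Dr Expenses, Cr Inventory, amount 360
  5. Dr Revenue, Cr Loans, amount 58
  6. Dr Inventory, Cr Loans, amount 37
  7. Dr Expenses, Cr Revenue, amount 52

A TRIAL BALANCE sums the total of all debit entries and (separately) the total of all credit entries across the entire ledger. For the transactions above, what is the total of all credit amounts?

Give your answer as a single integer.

Answer: 1201

Derivation:
Txn 1: credit+=422
Txn 2: credit+=179
Txn 3: credit+=93
Txn 4: credit+=360
Txn 5: credit+=58
Txn 6: credit+=37
Txn 7: credit+=52
Total credits = 1201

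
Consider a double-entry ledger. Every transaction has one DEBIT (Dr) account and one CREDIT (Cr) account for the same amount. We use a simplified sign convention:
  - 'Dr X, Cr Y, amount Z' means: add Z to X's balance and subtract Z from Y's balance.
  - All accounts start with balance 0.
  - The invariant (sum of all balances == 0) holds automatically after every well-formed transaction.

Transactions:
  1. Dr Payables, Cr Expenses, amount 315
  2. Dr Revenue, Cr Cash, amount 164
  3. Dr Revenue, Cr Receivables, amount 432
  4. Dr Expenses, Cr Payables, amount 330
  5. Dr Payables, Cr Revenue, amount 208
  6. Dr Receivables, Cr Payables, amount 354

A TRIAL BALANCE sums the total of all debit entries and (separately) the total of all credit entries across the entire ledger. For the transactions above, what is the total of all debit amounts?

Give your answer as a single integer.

Answer: 1803

Derivation:
Txn 1: debit+=315
Txn 2: debit+=164
Txn 3: debit+=432
Txn 4: debit+=330
Txn 5: debit+=208
Txn 6: debit+=354
Total debits = 1803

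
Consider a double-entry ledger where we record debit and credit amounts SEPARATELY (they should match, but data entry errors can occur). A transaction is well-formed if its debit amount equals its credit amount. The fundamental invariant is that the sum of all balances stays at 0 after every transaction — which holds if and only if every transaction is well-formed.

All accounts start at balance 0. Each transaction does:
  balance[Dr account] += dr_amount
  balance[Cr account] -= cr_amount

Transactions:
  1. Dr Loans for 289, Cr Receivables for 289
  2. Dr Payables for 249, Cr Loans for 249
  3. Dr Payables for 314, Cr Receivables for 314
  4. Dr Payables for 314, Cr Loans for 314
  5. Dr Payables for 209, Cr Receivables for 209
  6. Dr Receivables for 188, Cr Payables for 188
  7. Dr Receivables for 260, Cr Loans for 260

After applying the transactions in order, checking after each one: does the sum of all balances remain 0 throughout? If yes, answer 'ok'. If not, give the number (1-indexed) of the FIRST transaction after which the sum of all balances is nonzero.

Answer: ok

Derivation:
After txn 1: dr=289 cr=289 sum_balances=0
After txn 2: dr=249 cr=249 sum_balances=0
After txn 3: dr=314 cr=314 sum_balances=0
After txn 4: dr=314 cr=314 sum_balances=0
After txn 5: dr=209 cr=209 sum_balances=0
After txn 6: dr=188 cr=188 sum_balances=0
After txn 7: dr=260 cr=260 sum_balances=0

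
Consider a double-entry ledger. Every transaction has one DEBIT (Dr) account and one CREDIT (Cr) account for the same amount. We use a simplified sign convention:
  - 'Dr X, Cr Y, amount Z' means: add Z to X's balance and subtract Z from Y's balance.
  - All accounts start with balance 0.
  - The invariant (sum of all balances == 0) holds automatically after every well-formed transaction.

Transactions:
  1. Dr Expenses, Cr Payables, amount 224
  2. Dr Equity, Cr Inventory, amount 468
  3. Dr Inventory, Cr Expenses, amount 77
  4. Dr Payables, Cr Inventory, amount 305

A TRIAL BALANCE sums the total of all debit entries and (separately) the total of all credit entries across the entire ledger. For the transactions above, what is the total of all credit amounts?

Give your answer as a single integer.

Txn 1: credit+=224
Txn 2: credit+=468
Txn 3: credit+=77
Txn 4: credit+=305
Total credits = 1074

Answer: 1074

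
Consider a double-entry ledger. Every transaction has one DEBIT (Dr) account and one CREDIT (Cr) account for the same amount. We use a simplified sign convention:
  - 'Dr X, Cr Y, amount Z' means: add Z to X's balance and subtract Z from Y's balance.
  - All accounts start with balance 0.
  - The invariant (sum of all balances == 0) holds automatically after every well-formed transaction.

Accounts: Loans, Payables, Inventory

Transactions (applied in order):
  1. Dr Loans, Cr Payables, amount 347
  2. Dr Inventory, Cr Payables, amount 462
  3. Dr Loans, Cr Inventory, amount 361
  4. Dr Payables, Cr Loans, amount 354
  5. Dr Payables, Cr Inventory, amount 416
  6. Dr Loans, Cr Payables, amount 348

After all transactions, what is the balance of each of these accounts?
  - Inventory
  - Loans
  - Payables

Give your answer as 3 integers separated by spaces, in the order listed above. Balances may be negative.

After txn 1 (Dr Loans, Cr Payables, amount 347): Loans=347 Payables=-347
After txn 2 (Dr Inventory, Cr Payables, amount 462): Inventory=462 Loans=347 Payables=-809
After txn 3 (Dr Loans, Cr Inventory, amount 361): Inventory=101 Loans=708 Payables=-809
After txn 4 (Dr Payables, Cr Loans, amount 354): Inventory=101 Loans=354 Payables=-455
After txn 5 (Dr Payables, Cr Inventory, amount 416): Inventory=-315 Loans=354 Payables=-39
After txn 6 (Dr Loans, Cr Payables, amount 348): Inventory=-315 Loans=702 Payables=-387

Answer: -315 702 -387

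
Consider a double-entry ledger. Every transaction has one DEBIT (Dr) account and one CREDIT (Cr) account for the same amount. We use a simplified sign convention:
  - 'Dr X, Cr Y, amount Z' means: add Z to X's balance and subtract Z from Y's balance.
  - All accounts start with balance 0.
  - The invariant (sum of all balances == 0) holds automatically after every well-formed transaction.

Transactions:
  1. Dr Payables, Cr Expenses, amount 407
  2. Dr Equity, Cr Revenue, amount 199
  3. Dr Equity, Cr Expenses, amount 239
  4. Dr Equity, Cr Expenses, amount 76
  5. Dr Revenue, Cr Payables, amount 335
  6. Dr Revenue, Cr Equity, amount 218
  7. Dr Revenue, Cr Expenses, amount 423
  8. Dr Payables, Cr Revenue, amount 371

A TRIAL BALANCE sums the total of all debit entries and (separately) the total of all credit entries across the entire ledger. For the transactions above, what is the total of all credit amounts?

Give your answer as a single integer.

Txn 1: credit+=407
Txn 2: credit+=199
Txn 3: credit+=239
Txn 4: credit+=76
Txn 5: credit+=335
Txn 6: credit+=218
Txn 7: credit+=423
Txn 8: credit+=371
Total credits = 2268

Answer: 2268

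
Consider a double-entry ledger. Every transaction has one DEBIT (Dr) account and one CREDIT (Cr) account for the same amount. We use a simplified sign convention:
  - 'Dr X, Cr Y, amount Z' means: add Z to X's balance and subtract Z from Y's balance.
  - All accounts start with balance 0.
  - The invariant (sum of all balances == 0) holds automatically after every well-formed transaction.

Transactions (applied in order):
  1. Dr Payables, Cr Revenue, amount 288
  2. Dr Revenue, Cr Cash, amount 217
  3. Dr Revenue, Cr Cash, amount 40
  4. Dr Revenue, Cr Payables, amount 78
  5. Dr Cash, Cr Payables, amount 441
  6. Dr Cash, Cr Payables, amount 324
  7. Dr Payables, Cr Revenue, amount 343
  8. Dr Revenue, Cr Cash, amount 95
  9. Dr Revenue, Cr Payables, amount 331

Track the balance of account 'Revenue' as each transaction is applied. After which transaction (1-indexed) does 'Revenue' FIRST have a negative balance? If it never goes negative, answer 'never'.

Answer: 1

Derivation:
After txn 1: Revenue=-288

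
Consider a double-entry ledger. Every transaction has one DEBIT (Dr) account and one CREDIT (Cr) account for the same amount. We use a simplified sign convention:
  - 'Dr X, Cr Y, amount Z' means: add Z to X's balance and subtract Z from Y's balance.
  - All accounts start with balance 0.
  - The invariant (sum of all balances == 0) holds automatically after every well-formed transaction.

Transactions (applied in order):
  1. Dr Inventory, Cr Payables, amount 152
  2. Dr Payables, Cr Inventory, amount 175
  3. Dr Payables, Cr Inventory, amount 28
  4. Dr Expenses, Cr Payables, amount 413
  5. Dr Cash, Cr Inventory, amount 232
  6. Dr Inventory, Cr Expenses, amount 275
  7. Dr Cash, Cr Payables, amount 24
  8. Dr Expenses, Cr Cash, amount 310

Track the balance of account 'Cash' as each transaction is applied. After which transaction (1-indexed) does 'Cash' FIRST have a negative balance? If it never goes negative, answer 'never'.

Answer: 8

Derivation:
After txn 1: Cash=0
After txn 2: Cash=0
After txn 3: Cash=0
After txn 4: Cash=0
After txn 5: Cash=232
After txn 6: Cash=232
After txn 7: Cash=256
After txn 8: Cash=-54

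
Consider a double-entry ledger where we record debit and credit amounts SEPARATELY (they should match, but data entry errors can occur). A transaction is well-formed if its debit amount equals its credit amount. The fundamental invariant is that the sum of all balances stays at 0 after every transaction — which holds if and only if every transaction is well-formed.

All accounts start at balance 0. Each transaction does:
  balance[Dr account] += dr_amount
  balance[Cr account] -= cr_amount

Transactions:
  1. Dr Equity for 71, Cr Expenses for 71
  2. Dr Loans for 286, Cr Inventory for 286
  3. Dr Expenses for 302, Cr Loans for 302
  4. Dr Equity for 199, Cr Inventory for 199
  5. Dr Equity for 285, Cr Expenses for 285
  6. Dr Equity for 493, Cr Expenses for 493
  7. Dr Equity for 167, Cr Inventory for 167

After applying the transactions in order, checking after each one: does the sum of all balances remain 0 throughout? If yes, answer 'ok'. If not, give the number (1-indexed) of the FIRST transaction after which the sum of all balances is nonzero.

Answer: ok

Derivation:
After txn 1: dr=71 cr=71 sum_balances=0
After txn 2: dr=286 cr=286 sum_balances=0
After txn 3: dr=302 cr=302 sum_balances=0
After txn 4: dr=199 cr=199 sum_balances=0
After txn 5: dr=285 cr=285 sum_balances=0
After txn 6: dr=493 cr=493 sum_balances=0
After txn 7: dr=167 cr=167 sum_balances=0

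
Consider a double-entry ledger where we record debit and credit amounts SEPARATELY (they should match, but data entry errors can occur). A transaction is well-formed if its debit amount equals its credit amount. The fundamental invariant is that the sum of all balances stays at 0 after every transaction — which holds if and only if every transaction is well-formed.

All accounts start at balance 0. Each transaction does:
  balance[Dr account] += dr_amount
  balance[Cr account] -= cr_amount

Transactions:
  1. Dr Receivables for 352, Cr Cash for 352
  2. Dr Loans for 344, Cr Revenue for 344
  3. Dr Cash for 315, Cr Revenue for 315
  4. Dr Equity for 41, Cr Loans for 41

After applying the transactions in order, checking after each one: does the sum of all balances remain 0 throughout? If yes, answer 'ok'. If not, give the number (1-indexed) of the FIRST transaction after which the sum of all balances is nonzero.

Answer: ok

Derivation:
After txn 1: dr=352 cr=352 sum_balances=0
After txn 2: dr=344 cr=344 sum_balances=0
After txn 3: dr=315 cr=315 sum_balances=0
After txn 4: dr=41 cr=41 sum_balances=0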